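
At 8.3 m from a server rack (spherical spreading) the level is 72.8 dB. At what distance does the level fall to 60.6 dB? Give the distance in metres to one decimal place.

33.8 m

Point-source spreading drops the level by 20·log₁₀(r₂/r₁); inverting, r₂/r₁ = 10^(ΔL/20).
r₂ = 8.3·10^((72.8−60.6)/20) = 8.3·10^(12.2/20) = 33.81 m.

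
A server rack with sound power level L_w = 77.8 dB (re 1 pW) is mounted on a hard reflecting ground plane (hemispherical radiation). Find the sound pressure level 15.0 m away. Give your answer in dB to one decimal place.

L_p = L_w − 10·log₁₀(2π·r²) with r = 15.0 m.
2π·r² = 1414 m², 10·log₁₀ of that is 31.504 dB.
L_p = 77.8 − 31.504 = 46.30 dB.

46.3 dB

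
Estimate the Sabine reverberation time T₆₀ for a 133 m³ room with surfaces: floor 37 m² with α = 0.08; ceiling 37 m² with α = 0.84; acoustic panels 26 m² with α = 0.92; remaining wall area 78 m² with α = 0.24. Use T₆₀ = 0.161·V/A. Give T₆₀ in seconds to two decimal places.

A = Σ Sᵢαᵢ = 37·0.08 + 37·0.84 + 26·0.92 + 78·0.24 = 76.68 m².
T₆₀ = 0.161·V/A = 0.161·133/76.68 = 0.279 s.

0.28 s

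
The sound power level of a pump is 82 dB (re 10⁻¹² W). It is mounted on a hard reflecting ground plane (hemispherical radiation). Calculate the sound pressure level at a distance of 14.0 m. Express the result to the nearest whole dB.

L_p = L_w − 10·log₁₀(2π·r²) with r = 14.0 m.
2π·r² = 1232 m², 10·log₁₀ of that is 30.904 dB.
L_p = 82 − 30.904 = 51.10 dB.

51 dB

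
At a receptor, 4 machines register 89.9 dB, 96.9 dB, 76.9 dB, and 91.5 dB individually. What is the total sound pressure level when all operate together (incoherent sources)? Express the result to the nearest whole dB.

Incoherent sources combine by intensity addition: L_total = 10·log₁₀(Σ 10^(L_i/10)).
Σ 10^(L/10) = 10^(89.9/10) + 10^(96.9/10) + 10^(76.9/10) + 10^(91.5/10) = 7.337e+09.
L_total = 10·log₁₀(7.337e+09) = 98.65 dB.

99 dB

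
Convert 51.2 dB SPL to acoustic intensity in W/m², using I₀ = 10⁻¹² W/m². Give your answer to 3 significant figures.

1.32e-07 W/m²

I/I₀ = 10^(51.2/10) = 1.318e+05, so I = 1.318e+05 × 10⁻¹² W/m².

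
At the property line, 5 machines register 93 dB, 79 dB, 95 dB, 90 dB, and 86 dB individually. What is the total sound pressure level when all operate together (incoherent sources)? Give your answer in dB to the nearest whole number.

98 dB

For uncorrelated sources the intensities add, so convert each level to linear form, sum, and take 10·log₁₀ of the total.
Σ 10^(L/10) = 10^(93/10) + 10^(79/10) + 10^(95/10) + 10^(90/10) + 10^(86/10) = 6.635e+09.
L_total = 10·log₁₀(6.635e+09) = 98.22 dB.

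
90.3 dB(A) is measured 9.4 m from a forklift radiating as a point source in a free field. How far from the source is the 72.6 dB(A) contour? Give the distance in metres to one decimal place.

For a point source L₁ − L₂ = 20·log₁₀(r₂/r₁), so r₂ = r₁·10^((L₁−L₂)/20).
r₂ = 9.4·10^((90.3−72.6)/20) = 9.4·10^(17.7/20) = 72.13 m.

72.1 m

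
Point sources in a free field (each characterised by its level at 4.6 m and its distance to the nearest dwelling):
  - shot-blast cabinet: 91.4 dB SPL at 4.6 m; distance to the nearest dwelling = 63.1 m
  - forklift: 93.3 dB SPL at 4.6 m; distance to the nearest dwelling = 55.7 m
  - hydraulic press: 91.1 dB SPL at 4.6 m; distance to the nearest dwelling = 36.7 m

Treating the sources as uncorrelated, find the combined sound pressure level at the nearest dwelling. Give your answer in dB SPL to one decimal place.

Apply inverse-square spreading to bring every level to the receiver, then sum 10^(L/10).
shot-blast cabinet: 91.4 − 20·log₁₀(63.1/4.6) = 91.4 − 22.75 = 68.65 dB SPL.
forklift: 93.3 − 20·log₁₀(55.7/4.6) = 93.3 − 21.66 = 71.64 dB SPL.
hydraulic press: 91.1 − 20·log₁₀(36.7/4.6) = 91.1 − 18.04 = 73.06 dB SPL.
Σ 10^(L/10) = 4.216e+07 → L_total = 10·log₁₀(4.216e+07) = 76.25 dB SPL.

76.2 dB SPL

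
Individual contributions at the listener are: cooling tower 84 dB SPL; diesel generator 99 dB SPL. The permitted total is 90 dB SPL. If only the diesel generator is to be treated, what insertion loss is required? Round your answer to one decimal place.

The untreated sources together contribute 10^(84/10) = 2.512e+08, i.e. 84.00 dB SPL.
The limit corresponds to 10^(90/10) = 1.000e+09; subtracting the fixed part leaves 7.488e+08 for the diesel generator, i.e. 88.74 dB SPL.
Required insertion loss = 99 − 88.74 = 10.26 dB.

10.3 dB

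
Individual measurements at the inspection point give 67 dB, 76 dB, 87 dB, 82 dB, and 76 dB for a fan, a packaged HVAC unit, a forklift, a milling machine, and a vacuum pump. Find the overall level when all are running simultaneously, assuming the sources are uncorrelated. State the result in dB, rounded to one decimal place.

88.7 dB

Incoherent sources combine by intensity addition: L_total = 10·log₁₀(Σ 10^(L_i/10)).
Σ 10^(L/10) = 10^(67/10) + 10^(76/10) + 10^(87/10) + 10^(82/10) + 10^(76/10) = 7.443e+08.
L_total = 10·log₁₀(7.443e+08) = 88.72 dB.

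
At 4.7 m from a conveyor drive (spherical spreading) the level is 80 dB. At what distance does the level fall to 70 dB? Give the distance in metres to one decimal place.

Point-source spreading drops the level by 20·log₁₀(r₂/r₁); inverting, r₂/r₁ = 10^(ΔL/20).
r₂ = 4.7·10^((80−70)/20) = 4.7·10^(10.0/20) = 14.86 m.

14.9 m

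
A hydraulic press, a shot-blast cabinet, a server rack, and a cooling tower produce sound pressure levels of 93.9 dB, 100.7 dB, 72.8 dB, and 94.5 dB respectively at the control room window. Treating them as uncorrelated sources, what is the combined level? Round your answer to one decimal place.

Incoherent sources combine by intensity addition: L_total = 10·log₁₀(Σ 10^(L_i/10)).
Σ 10^(L/10) = 10^(93.9/10) + 10^(100.7/10) + 10^(72.8/10) + 10^(94.5/10) = 1.704e+10.
L_total = 10·log₁₀(1.704e+10) = 102.31 dB.

102.3 dB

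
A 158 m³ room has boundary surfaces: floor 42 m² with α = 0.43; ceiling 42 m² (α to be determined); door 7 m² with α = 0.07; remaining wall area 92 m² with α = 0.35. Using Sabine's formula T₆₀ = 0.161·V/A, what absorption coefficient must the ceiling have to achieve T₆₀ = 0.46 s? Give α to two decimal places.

Required total absorption A = 0.161·158/0.46 = 55.30 m².
Absorption from the other surfaces = 42·0.43 + 7·0.07 + 92·0.35 = 50.75 m², so the ceiling must supply 4.55 m² over 42 m².
α = 4.55/42 = 0.108.

0.11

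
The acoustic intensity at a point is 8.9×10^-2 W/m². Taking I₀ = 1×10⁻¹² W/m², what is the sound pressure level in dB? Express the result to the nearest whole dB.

I/I₀ = 8.9×10^-2/10⁻¹² = 8.9×10^10, and L = 10·log₁₀(I/I₀).
L = 10·(0.9494 + 10) = 109.49 dB.

109 dB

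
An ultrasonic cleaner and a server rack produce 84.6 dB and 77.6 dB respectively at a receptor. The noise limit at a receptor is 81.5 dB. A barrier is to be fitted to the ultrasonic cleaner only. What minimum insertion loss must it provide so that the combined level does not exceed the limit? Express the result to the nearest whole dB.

Everything except the ultrasonic cleaner sums to 10^(77.6/10) = 5.754e+07 in linear terms, 77.60 dB.
To meet 81.5 dB overall, the treated ultrasonic cleaner may contribute at most 10^(81.5/10) − 5.754e+07 = 8.371e+07, i.e. 79.23 dB.
So the ultrasonic cleaner must be reduced from 84.6 to 79.23 dB: IL = 5.37 dB.

5 dB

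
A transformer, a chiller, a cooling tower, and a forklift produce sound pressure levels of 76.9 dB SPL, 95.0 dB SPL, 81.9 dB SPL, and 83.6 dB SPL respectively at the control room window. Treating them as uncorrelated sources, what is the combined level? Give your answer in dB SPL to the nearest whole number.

Incoherent sources combine by intensity addition: L_total = 10·log₁₀(Σ 10^(L_i/10)).
Σ 10^(L/10) = 10^(76.9/10) + 10^(95.0/10) + 10^(81.9/10) + 10^(83.6/10) = 3.595e+09.
L_total = 10·log₁₀(3.595e+09) = 95.56 dB SPL.

96 dB SPL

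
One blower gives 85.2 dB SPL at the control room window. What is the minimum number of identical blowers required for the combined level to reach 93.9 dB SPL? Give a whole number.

The shortfall is 93.9 − 85.2 = 8.7 dB, and N units add 10·log₁₀ N, so need 10·log₁₀ N ≥ 8.7.
N ≥ 10^(8.7/10) = 7.413, so N = 8.

8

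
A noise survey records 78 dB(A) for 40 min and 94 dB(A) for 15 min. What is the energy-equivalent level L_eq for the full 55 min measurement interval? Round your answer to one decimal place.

88.6 dB(A)

The energy average is taken in the linear domain: L_eq = 10·log₁₀[(Σ tᵢ·10^(Lᵢ/10))/T], T = 55 min.
Σ tᵢ·10^(Lᵢ/10) = 40·10^(78/10) + 15·10^(94/10) = 4.020e+10.
L_eq = 10·log₁₀(4.020e+10/55) = 88.64 dB(A).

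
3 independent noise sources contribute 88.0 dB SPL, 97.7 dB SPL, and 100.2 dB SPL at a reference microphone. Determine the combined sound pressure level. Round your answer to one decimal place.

102.3 dB SPL

Incoherent sources combine by intensity addition: L_total = 10·log₁₀(Σ 10^(L_i/10)).
Σ 10^(L/10) = 10^(88.0/10) + 10^(97.7/10) + 10^(100.2/10) = 1.699e+10.
L_total = 10·log₁₀(1.699e+10) = 102.30 dB SPL.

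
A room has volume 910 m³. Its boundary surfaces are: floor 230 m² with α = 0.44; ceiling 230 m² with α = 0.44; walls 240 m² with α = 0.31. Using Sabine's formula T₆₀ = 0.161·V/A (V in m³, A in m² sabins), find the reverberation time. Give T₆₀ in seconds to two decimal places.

0.53 s

Total absorption A = 230·0.44 + 230·0.44 + 240·0.31 = 276.80 m² sabins.
T₆₀ = 0.161 × 910 / 276.80 = 0.529 s.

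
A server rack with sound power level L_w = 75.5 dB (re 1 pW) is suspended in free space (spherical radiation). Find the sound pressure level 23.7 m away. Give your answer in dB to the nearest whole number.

37 dB

The power spreads over a sphere of area 4π·r², so L_p = L_w − 10·log₁₀(4π·r²).
4π·r² = 7058 m², 10·log₁₀ of that is 38.487 dB.
L_p = 75.5 − 38.487 = 37.01 dB.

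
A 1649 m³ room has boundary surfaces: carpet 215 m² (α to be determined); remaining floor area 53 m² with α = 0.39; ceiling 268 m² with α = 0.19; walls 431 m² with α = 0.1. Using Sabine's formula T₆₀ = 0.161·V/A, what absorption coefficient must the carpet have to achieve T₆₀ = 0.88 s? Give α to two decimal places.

A = 0.161·V/T₆₀ = 0.161·1649/0.88 = 301.69 m² sabins.
Absorption from the other surfaces = 53·0.39 + 268·0.19 + 431·0.1 = 114.69 m², so the carpet must supply 187.00 m² over 215 m².
α = 187.00/215 = 0.870.

0.87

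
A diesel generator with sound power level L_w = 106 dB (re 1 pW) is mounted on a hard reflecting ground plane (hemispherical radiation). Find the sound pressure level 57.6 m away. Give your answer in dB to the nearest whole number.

63 dB

Free-field hemispherical radiation: L_p = L_w − 10·log₁₀(2π·r²), r = 57.6 m.
2π·r² = 2.085e+04 m², 10·log₁₀ of that is 43.190 dB.
L_p = 106 − 43.190 = 62.81 dB.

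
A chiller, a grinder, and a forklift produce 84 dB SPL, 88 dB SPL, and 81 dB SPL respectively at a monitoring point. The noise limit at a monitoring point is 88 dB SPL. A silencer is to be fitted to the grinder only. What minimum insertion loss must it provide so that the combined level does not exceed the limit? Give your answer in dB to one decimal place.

4.0 dB

Everything except the grinder sums to 10^(84/10) + 10^(81/10) = 3.771e+08 in linear terms, 85.76 dB SPL.
The limit corresponds to 10^(88/10) = 6.310e+08; subtracting the fixed part leaves 2.539e+08 for the grinder, i.e. 84.05 dB SPL.
Required insertion loss = 88 − 84.05 = 3.95 dB.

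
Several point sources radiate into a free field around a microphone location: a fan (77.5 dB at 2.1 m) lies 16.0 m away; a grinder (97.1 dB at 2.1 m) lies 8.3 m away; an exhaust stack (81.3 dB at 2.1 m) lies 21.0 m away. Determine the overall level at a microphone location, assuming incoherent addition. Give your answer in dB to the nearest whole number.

85 dB

Propagate each source to the receiver with L = L_ref − 20·log₁₀(r/r_ref), then add intensities.
fan: 77.5 − 20·log₁₀(16.0/2.1) = 77.5 − 17.64 = 59.86 dB.
grinder: 97.1 − 20·log₁₀(8.3/2.1) = 97.1 − 11.94 = 85.16 dB.
exhaust stack: 81.3 − 20·log₁₀(21.0/2.1) = 81.3 − 20.00 = 61.30 dB.
Σ 10^(L/10) = 3.306e+08 → L_total = 10·log₁₀(3.306e+08) = 85.19 dB.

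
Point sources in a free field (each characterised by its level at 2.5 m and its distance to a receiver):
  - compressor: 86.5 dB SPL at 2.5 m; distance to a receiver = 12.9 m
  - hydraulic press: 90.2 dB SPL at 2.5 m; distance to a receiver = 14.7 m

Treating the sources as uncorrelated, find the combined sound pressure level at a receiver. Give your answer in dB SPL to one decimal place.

First find each source's level at the receiver (point-source: −20·log₁₀(r/r_ref)), then combine on an intensity basis.
compressor: 86.5 − 20·log₁₀(12.9/2.5) = 86.5 − 14.25 = 72.25 dB SPL.
hydraulic press: 90.2 − 20·log₁₀(14.7/2.5) = 90.2 − 15.39 = 74.81 dB SPL.
Σ 10^(L/10) = 4.706e+07 → L_total = 10·log₁₀(4.706e+07) = 76.73 dB SPL.

76.7 dB SPL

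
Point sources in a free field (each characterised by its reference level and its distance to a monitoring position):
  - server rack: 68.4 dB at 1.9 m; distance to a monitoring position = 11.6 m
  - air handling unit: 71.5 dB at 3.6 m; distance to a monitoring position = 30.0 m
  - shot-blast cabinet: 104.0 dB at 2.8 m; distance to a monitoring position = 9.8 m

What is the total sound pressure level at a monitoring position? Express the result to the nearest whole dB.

First find each source's level at the receiver (point-source: −20·log₁₀(r/r_ref)), then combine on an intensity basis.
server rack: 68.4 − 20·log₁₀(11.6/1.9) = 68.4 − 15.71 = 52.69 dB.
air handling unit: 71.5 − 20·log₁₀(30.0/3.6) = 71.5 − 18.42 = 53.08 dB.
shot-blast cabinet: 104.0 − 20·log₁₀(9.8/2.8) = 104.0 − 10.88 = 93.12 dB.
Σ 10^(L/10) = 2.051e+09 → L_total = 10·log₁₀(2.051e+09) = 93.12 dB.

93 dB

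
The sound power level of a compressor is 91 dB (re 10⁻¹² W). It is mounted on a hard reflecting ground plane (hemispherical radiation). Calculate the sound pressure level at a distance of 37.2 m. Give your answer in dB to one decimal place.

51.6 dB

Free-field hemispherical radiation: L_p = L_w − 10·log₁₀(2π·r²), r = 37.2 m.
2π·r² = 8695 m², 10·log₁₀ of that is 39.393 dB.
L_p = 91 − 39.393 = 51.61 dB.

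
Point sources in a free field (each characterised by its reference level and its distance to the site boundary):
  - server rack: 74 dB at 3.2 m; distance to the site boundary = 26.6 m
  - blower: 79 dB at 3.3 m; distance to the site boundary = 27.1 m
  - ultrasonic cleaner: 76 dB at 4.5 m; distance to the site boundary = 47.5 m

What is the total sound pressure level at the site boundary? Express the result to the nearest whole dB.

63 dB

Propagate each source to the receiver with L = L_ref − 20·log₁₀(r/r_ref), then add intensities.
server rack: 74 − 20·log₁₀(26.6/3.2) = 74 − 18.39 = 55.61 dB.
blower: 79 − 20·log₁₀(27.1/3.3) = 79 − 18.29 = 60.71 dB.
ultrasonic cleaner: 76 − 20·log₁₀(47.5/4.5) = 76 − 20.47 = 55.53 dB.
Σ 10^(L/10) = 1.899e+06 → L_total = 10·log₁₀(1.899e+06) = 62.78 dB.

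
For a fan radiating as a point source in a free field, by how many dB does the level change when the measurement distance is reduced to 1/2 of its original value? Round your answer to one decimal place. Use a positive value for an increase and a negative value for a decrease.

With spherical spreading the level changes by −20·log₁₀(r₂/r₁).
ΔL = −20·log₁₀(0.5) = +6.02 dB.

+6.0 dB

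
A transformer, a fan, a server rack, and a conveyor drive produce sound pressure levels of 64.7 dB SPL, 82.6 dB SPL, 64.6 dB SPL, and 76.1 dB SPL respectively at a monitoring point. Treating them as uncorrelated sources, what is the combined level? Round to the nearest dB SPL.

84 dB SPL

Incoherent sources combine by intensity addition: L_total = 10·log₁₀(Σ 10^(L_i/10)).
Σ 10^(L/10) = 10^(64.7/10) + 10^(82.6/10) + 10^(64.6/10) + 10^(76.1/10) = 2.285e+08.
L_total = 10·log₁₀(2.285e+08) = 83.59 dB SPL.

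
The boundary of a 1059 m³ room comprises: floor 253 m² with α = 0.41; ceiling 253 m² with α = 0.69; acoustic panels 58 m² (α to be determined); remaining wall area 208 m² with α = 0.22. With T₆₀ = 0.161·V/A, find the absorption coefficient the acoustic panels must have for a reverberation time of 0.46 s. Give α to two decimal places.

0.80

From T₆₀ = 0.161·V/A, the target T₆₀ = 0.46 s needs A = 0.161·1059/0.46 = 370.65 m².
Absorption from the other surfaces = 253·0.41 + 253·0.69 + 208·0.22 = 324.06 m², so the acoustic panels must supply 46.59 m² over 58 m².
α = 46.59/58 = 0.803.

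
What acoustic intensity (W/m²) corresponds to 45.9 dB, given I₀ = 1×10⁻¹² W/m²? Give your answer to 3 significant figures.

I = I₀·10^(L/10) = 10⁻¹² × 10^(45.9/10) = 10^(-7.410).

3.89e-08 W/m²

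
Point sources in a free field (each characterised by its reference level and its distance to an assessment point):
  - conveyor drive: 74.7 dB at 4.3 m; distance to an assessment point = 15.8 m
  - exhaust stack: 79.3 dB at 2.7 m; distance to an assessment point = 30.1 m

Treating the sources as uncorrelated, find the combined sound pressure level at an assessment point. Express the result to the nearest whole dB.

Propagate each source to the receiver with L = L_ref − 20·log₁₀(r/r_ref), then add intensities.
conveyor drive: 74.7 − 20·log₁₀(15.8/4.3) = 74.7 − 11.30 = 63.40 dB.
exhaust stack: 79.3 − 20·log₁₀(30.1/2.7) = 79.3 − 20.94 = 58.36 dB.
Σ 10^(L/10) = 2.871e+06 → L_total = 10·log₁₀(2.871e+06) = 64.58 dB.

65 dB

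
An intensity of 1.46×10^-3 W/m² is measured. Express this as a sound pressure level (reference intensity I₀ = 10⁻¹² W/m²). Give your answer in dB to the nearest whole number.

Dividing by I₀ shifts the exponent by 12: I/I₀ = 1.46×10^9.
L = 10·(0.1644 + 9) = 91.64 dB.

92 dB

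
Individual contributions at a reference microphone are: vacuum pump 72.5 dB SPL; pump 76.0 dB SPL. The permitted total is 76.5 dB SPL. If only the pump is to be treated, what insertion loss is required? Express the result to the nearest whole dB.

2 dB

The untreated sources together contribute 10^(72.5/10) = 1.778e+07, i.e. 72.50 dB SPL.
The limit corresponds to 10^(76.5/10) = 4.467e+07; subtracting the fixed part leaves 2.689e+07 for the pump, i.e. 74.30 dB SPL.
Required insertion loss = 76.0 − 74.30 = 1.70 dB.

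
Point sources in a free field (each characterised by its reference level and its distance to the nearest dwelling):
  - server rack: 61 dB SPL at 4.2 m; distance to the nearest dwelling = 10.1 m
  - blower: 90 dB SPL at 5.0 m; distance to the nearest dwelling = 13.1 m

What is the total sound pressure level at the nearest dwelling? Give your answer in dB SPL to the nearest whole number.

82 dB SPL

First find each source's level at the receiver (point-source: −20·log₁₀(r/r_ref)), then combine on an intensity basis.
server rack: 61 − 20·log₁₀(10.1/4.2) = 61 − 7.62 = 53.38 dB SPL.
blower: 90 − 20·log₁₀(13.1/5.0) = 90 − 8.37 = 81.63 dB SPL.
Σ 10^(L/10) = 1.459e+08 → L_total = 10·log₁₀(1.459e+08) = 81.64 dB SPL.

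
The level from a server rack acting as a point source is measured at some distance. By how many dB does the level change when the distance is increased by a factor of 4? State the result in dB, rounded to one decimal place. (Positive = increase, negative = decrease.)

A point source loses 6 dB per doubling of distance; generally ΔL = −20·log₁₀(r₂/r₁).
ΔL = −20·log₁₀(4) = -12.04 dB.

-12.0 dB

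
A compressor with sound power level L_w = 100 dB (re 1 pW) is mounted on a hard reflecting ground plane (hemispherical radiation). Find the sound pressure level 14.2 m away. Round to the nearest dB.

The power spreads over a hemisphere of area 2π·r², so L_p = L_w − 10·log₁₀(2π·r²).
2π·r² = 1267 m², 10·log₁₀ of that is 31.028 dB.
L_p = 100 − 31.028 = 68.97 dB.

69 dB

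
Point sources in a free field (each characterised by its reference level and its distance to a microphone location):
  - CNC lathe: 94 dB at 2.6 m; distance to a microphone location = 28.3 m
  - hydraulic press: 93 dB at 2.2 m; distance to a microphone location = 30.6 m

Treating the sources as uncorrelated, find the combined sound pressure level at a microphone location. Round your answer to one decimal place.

75.0 dB

First find each source's level at the receiver (point-source: −20·log₁₀(r/r_ref)), then combine on an intensity basis.
CNC lathe: 94 − 20·log₁₀(28.3/2.6) = 94 − 20.74 = 73.26 dB.
hydraulic press: 93 − 20·log₁₀(30.6/2.2) = 93 − 22.87 = 70.13 dB.
Σ 10^(L/10) = 3.152e+07 → L_total = 10·log₁₀(3.152e+07) = 74.99 dB.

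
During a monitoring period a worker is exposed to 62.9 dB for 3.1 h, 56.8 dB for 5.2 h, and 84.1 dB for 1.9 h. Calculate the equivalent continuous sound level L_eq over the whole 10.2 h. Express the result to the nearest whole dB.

77 dB

The energy average is taken in the linear domain: L_eq = 10·log₁₀[(Σ tᵢ·10^(Lᵢ/10))/T], T = 10.2 h.
Σ tᵢ·10^(Lᵢ/10) = 3.1·10^(62.9/10) + 5.2·10^(56.8/10) + 1.9·10^(84.1/10) = 4.969e+08.
L_eq = 10·log₁₀(4.969e+08/10.2) = 76.88 dB.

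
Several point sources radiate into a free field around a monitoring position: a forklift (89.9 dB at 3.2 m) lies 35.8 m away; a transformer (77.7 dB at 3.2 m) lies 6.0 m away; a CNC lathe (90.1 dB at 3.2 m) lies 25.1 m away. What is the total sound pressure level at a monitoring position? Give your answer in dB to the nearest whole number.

76 dB

First find each source's level at the receiver (point-source: −20·log₁₀(r/r_ref)), then combine on an intensity basis.
forklift: 89.9 − 20·log₁₀(35.8/3.2) = 89.9 − 20.97 = 68.93 dB.
transformer: 77.7 − 20·log₁₀(6.0/3.2) = 77.7 − 5.46 = 72.24 dB.
CNC lathe: 90.1 − 20·log₁₀(25.1/3.2) = 90.1 − 17.89 = 72.21 dB.
Σ 10^(L/10) = 4.119e+07 → L_total = 10·log₁₀(4.119e+07) = 76.15 dB.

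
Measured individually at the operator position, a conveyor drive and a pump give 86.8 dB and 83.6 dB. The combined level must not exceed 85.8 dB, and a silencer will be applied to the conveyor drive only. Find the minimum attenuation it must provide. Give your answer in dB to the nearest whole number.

5 dB

The untreated sources together contribute 10^(83.6/10) = 2.291e+08, i.e. 83.60 dB.
The limit corresponds to 10^(85.8/10) = 3.802e+08; subtracting the fixed part leaves 1.511e+08 for the conveyor drive, i.e. 81.79 dB.
Required insertion loss = 86.8 − 81.79 = 5.01 dB.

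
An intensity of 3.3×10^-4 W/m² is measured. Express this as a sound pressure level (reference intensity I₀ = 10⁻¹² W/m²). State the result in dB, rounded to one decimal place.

85.2 dB

L = 10·log₁₀(I/I₀) = 10·log₁₀(3.3×10^-4/10⁻¹²) = 10·log₁₀(3.3×10^8).
L = 10·(0.5185 + 8) = 85.19 dB.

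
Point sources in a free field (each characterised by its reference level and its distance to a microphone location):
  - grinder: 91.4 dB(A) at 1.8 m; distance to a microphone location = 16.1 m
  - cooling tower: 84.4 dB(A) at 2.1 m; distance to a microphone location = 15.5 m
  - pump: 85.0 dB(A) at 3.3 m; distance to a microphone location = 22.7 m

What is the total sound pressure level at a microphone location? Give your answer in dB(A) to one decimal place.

74.6 dB(A)

Apply inverse-square spreading to bring every level to the receiver, then sum 10^(L/10).
grinder: 91.4 − 20·log₁₀(16.1/1.8) = 91.4 − 19.03 = 72.37 dB(A).
cooling tower: 84.4 − 20·log₁₀(15.5/2.1) = 84.4 − 17.36 = 67.04 dB(A).
pump: 85.0 − 20·log₁₀(22.7/3.3) = 85.0 − 16.75 = 68.25 dB(A).
Σ 10^(L/10) = 2.899e+07 → L_total = 10·log₁₀(2.899e+07) = 74.62 dB(A).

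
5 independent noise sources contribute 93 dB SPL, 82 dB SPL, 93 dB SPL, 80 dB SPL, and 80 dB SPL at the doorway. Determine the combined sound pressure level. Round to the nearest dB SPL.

Incoherent sources combine by intensity addition: L_total = 10·log₁₀(Σ 10^(L_i/10)).
Σ 10^(L/10) = 10^(93/10) + 10^(82/10) + 10^(93/10) + 10^(80/10) + 10^(80/10) = 4.349e+09.
L_total = 10·log₁₀(4.349e+09) = 96.38 dB SPL.

96 dB SPL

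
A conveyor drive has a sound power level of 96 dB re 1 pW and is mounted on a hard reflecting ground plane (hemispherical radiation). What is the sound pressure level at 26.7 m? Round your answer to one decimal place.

59.5 dB

L_p = L_w − 10·log₁₀(2π·r²) with r = 26.7 m.
2π·r² = 4479 m², 10·log₁₀ of that is 36.512 dB.
L_p = 96 − 36.512 = 59.49 dB.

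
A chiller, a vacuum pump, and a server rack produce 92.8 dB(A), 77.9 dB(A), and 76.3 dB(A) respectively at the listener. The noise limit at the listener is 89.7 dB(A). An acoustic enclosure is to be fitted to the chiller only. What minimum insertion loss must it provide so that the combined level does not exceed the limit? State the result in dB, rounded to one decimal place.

3.6 dB

Fixed contribution from the other sources: Σ 10^(L/10) = 10^(77.9/10) + 10^(76.3/10) = 1.043e+08 (80.18 dB(A)).
The limit corresponds to 10^(89.7/10) = 9.333e+08; subtracting the fixed part leaves 8.289e+08 for the chiller, i.e. 89.19 dB(A).
Required insertion loss = 92.8 − 89.19 = 3.61 dB.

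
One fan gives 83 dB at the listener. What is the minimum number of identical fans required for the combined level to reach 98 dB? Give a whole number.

Need L₁ + 10·log₁₀ N ≥ 98, i.e. log₁₀ N ≥ 1.50.
N ≥ 10^(15.0/10) = 31.623, so N = 32.

32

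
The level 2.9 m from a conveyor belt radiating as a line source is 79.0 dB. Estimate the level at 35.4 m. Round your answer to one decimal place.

Cylindrical spreading from a line source gives a 10·log₁₀(r₂/r₁) drop.
L₂ = 79.0 − 10·log₁₀(35.4/2.9) = 79.0 − 10.866 = 68.13 dB.

68.1 dB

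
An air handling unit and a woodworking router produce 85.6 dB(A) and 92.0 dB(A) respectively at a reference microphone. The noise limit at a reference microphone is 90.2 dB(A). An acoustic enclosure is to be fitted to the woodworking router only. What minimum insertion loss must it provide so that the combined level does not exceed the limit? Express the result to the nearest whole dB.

Everything except the woodworking router sums to 10^(85.6/10) = 3.631e+08 in linear terms, 85.60 dB(A).
To meet 90.2 dB(A) overall, the treated woodworking router may contribute at most 10^(90.2/10) − 3.631e+08 = 6.841e+08, i.e. 88.35 dB(A).
Required insertion loss = 92.0 − 88.35 = 3.65 dB.

4 dB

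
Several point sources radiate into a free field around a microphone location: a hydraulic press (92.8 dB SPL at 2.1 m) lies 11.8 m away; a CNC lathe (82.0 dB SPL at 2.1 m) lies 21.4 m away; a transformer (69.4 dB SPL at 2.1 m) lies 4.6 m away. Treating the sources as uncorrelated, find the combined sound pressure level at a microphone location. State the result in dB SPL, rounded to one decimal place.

78.0 dB SPL

Propagate each source to the receiver with L = L_ref − 20·log₁₀(r/r_ref), then add intensities.
hydraulic press: 92.8 − 20·log₁₀(11.8/2.1) = 92.8 − 14.99 = 77.81 dB SPL.
CNC lathe: 82.0 − 20·log₁₀(21.4/2.1) = 82.0 − 20.16 = 61.84 dB SPL.
transformer: 69.4 − 20·log₁₀(4.6/2.1) = 69.4 − 6.81 = 62.59 dB SPL.
Σ 10^(L/10) = 6.369e+07 → L_total = 10·log₁₀(6.369e+07) = 78.04 dB SPL.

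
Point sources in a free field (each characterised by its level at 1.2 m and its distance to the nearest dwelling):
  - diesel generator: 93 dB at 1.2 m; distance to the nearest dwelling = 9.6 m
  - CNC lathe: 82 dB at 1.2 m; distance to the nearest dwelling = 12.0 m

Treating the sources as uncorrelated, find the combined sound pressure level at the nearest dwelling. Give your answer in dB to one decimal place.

75.2 dB

Apply inverse-square spreading to bring every level to the receiver, then sum 10^(L/10).
diesel generator: 93 − 20·log₁₀(9.6/1.2) = 93 − 18.06 = 74.94 dB.
CNC lathe: 82 − 20·log₁₀(12.0/1.2) = 82 − 20.00 = 62.00 dB.
Σ 10^(L/10) = 3.276e+07 → L_total = 10·log₁₀(3.276e+07) = 75.15 dB.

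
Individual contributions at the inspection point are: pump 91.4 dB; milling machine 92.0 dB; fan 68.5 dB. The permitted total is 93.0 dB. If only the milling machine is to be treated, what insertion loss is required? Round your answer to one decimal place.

4.2 dB

The untreated sources together contribute 10^(91.4/10) + 10^(68.5/10) = 1.387e+09, i.e. 91.42 dB.
The limit corresponds to 10^(93.0/10) = 1.995e+09; subtracting the fixed part leaves 6.078e+08 for the milling machine, i.e. 87.84 dB.
Required insertion loss = 92.0 − 87.84 = 4.16 dB.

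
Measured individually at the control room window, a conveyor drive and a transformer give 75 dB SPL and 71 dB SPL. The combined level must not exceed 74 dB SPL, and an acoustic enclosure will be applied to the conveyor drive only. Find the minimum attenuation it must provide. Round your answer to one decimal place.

4.0 dB

Everything except the conveyor drive sums to 10^(71/10) = 1.259e+07 in linear terms, 71.00 dB SPL.
The limit corresponds to 10^(74/10) = 2.512e+07; subtracting the fixed part leaves 1.253e+07 for the conveyor drive, i.e. 70.98 dB SPL.
Required insertion loss = 75 − 70.98 = 4.02 dB.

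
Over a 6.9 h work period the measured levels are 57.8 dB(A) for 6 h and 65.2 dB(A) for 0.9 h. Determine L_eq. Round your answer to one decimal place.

59.8 dB(A)

The energy average is taken in the linear domain: L_eq = 10·log₁₀[(Σ tᵢ·10^(Lᵢ/10))/T], T = 6.9 h.
Σ tᵢ·10^(Lᵢ/10) = 6·10^(57.8/10) + 0.9·10^(65.2/10) = 6.596e+06.
L_eq = 10·log₁₀(6.596e+06/6.9) = 59.80 dB(A).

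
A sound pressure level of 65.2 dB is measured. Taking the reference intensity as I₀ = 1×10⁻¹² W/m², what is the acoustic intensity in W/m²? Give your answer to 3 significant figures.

L = 10·log₁₀(I/I₀) ⇒ I = I₀·10^(L/10) = 10⁻¹² × 10^6.52.

3.31e-06 W/m²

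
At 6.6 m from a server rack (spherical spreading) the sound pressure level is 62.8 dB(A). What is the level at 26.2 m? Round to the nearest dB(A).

For a point source, L₂ = L₁ − 20·log₁₀(r₂/r₁).
L₂ = 62.8 − 20·log₁₀(26.2/6.6) = 62.8 − 11.975 = 50.82 dB(A).

51 dB(A)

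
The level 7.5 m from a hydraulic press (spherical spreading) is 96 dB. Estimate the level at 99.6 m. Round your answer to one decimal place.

For a point source, L₂ = L₁ − 20·log₁₀(r₂/r₁).
L₂ = 96 − 20·log₁₀(99.6/7.5) = 96 − 22.464 = 73.54 dB.

73.5 dB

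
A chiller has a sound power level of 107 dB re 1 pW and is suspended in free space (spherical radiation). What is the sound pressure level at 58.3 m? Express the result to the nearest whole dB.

L_p = L_w − 10·log₁₀(4π·r²) with r = 58.3 m.
4π·r² = 4.271e+04 m², 10·log₁₀ of that is 46.305 dB.
L_p = 107 − 46.305 = 60.69 dB.

61 dB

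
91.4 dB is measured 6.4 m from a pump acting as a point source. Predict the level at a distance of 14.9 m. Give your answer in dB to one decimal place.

84.1 dB

For a point source, L₂ = L₁ − 20·log₁₀(r₂/r₁).
L₂ = 91.4 − 20·log₁₀(14.9/6.4) = 91.4 − 7.340 = 84.06 dB.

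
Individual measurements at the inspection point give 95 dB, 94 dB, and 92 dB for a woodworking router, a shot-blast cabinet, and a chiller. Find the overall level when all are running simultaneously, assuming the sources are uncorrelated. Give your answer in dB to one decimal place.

98.6 dB

For uncorrelated sources the intensities add, so convert each level to linear form, sum, and take 10·log₁₀ of the total.
Σ 10^(L/10) = 10^(95/10) + 10^(94/10) + 10^(92/10) = 7.259e+09.
L_total = 10·log₁₀(7.259e+09) = 98.61 dB.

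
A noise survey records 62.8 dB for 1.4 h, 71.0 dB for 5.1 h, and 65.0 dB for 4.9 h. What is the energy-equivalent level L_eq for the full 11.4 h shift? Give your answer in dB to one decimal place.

The energy average is taken in the linear domain: L_eq = 10·log₁₀[(Σ tᵢ·10^(Lᵢ/10))/T], T = 11.4 h.
Σ tᵢ·10^(Lᵢ/10) = 1.4·10^(62.8/10) + 5.1·10^(71.0/10) + 4.9·10^(65.0/10) = 8.237e+07.
L_eq = 10·log₁₀(8.237e+07/11.4) = 68.59 dB.

68.6 dB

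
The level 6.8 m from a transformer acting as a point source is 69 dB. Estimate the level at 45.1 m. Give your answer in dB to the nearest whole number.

53 dB

For a point source, L₂ = L₁ − 20·log₁₀(r₂/r₁).
L₂ = 69 − 20·log₁₀(45.1/6.8) = 69 − 16.433 = 52.57 dB.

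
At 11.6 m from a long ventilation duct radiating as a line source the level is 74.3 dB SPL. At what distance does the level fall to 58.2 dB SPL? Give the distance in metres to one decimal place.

The 16.1 dB drop corresponds to a distance ratio of 10^(16.1/10) for a line source.
r₂ = 11.6·10^((74.3−58.2)/10) = 11.6·10^(16.1/10) = 472.56 m.

472.6 m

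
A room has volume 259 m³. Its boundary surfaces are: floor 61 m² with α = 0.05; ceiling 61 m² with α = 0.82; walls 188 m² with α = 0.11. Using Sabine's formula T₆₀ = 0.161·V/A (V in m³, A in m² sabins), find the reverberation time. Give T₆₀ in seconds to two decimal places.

A = Σ Sᵢαᵢ = 61·0.05 + 61·0.82 + 188·0.11 = 73.75 m².
T₆₀ = 0.161 × 259 / 73.75 = 0.565 s.

0.57 s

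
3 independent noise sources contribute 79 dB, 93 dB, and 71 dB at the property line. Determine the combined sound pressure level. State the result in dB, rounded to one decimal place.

Incoherent sources combine by intensity addition: L_total = 10·log₁₀(Σ 10^(L_i/10)).
Σ 10^(L/10) = 10^(79/10) + 10^(93/10) + 10^(71/10) = 2.087e+09.
L_total = 10·log₁₀(2.087e+09) = 93.20 dB.

93.2 dB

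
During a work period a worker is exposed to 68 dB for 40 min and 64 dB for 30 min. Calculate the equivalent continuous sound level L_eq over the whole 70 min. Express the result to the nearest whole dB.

67 dB

The energy average is taken in the linear domain: L_eq = 10·log₁₀[(Σ tᵢ·10^(Lᵢ/10))/T], T = 70 min.
Σ tᵢ·10^(Lᵢ/10) = 40·10^(68/10) + 30·10^(64/10) = 3.277e+08.
L_eq = 10·log₁₀(3.277e+08/70) = 66.70 dB.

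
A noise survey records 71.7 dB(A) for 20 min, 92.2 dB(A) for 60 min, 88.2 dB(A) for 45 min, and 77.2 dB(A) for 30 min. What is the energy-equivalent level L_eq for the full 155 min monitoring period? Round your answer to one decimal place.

89.3 dB(A)

The energy average is taken in the linear domain: L_eq = 10·log₁₀[(Σ tᵢ·10^(Lᵢ/10))/T], T = 155 min.
Σ tᵢ·10^(Lᵢ/10) = 20·10^(71.7/10) + 60·10^(92.2/10) + 45·10^(88.2/10) + 30·10^(77.2/10) = 1.312e+11.
L_eq = 10·log₁₀(1.312e+11/155) = 89.28 dB(A).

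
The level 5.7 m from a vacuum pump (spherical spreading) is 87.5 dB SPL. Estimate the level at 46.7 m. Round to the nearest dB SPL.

69 dB SPL

For a point source, L₂ = L₁ − 20·log₁₀(r₂/r₁).
L₂ = 87.5 − 20·log₁₀(46.7/5.7) = 87.5 − 18.269 = 69.23 dB SPL.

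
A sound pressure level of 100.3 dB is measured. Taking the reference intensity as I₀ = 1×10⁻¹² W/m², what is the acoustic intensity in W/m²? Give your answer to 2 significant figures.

0.011 W/m²

L = 10·log₁₀(I/I₀) ⇒ I = I₀·10^(L/10) = 10⁻¹² × 10^10.03.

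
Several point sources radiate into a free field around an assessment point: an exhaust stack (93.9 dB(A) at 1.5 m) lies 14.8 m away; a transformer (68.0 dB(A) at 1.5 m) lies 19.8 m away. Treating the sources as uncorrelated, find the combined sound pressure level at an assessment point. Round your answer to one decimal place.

First find each source's level at the receiver (point-source: −20·log₁₀(r/r_ref)), then combine on an intensity basis.
exhaust stack: 93.9 − 20·log₁₀(14.8/1.5) = 93.9 − 19.88 = 74.02 dB(A).
transformer: 68.0 − 20·log₁₀(19.8/1.5) = 68.0 − 22.41 = 45.59 dB(A).
Σ 10^(L/10) = 2.525e+07 → L_total = 10·log₁₀(2.525e+07) = 74.02 dB(A).

74.0 dB(A)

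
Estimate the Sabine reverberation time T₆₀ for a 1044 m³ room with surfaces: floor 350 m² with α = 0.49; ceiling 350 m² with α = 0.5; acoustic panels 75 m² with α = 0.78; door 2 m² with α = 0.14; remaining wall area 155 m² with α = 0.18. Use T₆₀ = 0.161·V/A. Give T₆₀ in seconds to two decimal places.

0.39 s

A = Σ Sᵢαᵢ = 350·0.49 + 350·0.5 + 75·0.78 + 2·0.14 + 155·0.18 = 433.18 m².
T₆₀ = 0.161 × 1044 / 433.18 = 0.388 s.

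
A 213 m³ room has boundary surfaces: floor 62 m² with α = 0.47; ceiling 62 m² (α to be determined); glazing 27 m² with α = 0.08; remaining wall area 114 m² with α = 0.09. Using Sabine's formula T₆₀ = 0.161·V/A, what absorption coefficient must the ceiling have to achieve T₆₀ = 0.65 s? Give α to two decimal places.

A = 0.161·V/T₆₀ = 0.161·213/0.65 = 52.76 m² sabins.
Absorption from the other surfaces = 62·0.47 + 27·0.08 + 114·0.09 = 41.56 m², so the ceiling must supply 11.20 m² over 62 m².
α = 11.20/62 = 0.181.

0.18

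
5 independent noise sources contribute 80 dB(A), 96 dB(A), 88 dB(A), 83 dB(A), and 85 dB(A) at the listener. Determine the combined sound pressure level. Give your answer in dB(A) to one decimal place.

97.2 dB(A)

Incoherent sources combine by intensity addition: L_total = 10·log₁₀(Σ 10^(L_i/10)).
Σ 10^(L/10) = 10^(80/10) + 10^(96/10) + 10^(88/10) + 10^(83/10) + 10^(85/10) = 5.228e+09.
L_total = 10·log₁₀(5.228e+09) = 97.18 dB(A).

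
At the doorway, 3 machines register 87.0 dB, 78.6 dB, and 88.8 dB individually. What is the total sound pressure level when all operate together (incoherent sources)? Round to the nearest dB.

91 dB

Incoherent sources combine by intensity addition: L_total = 10·log₁₀(Σ 10^(L_i/10)).
Σ 10^(L/10) = 10^(87.0/10) + 10^(78.6/10) + 10^(88.8/10) = 1.332e+09.
L_total = 10·log₁₀(1.332e+09) = 91.25 dB.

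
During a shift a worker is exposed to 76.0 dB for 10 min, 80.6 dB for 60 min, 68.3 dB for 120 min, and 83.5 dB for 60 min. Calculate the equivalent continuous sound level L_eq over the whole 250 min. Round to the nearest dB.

Weight each interval's intensity by its duration and average over T = 250 min:
Σ tᵢ·10^(Lᵢ/10) = 10·10^(76.0/10) + 60·10^(80.6/10) + 120·10^(68.3/10) + 60·10^(83.5/10) = 2.153e+10.
L_eq = 10·log₁₀(2.153e+10/250) = 79.35 dB.

79 dB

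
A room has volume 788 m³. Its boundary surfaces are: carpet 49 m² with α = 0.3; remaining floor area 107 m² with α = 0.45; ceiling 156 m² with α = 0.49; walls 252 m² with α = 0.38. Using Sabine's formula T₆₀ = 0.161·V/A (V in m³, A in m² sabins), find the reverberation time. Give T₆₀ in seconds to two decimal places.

0.54 s

A = Σ Sᵢαᵢ = 49·0.3 + 107·0.45 + 156·0.49 + 252·0.38 = 235.05 m².
T₆₀ = 0.161·V/A = 0.161·788/235.05 = 0.540 s.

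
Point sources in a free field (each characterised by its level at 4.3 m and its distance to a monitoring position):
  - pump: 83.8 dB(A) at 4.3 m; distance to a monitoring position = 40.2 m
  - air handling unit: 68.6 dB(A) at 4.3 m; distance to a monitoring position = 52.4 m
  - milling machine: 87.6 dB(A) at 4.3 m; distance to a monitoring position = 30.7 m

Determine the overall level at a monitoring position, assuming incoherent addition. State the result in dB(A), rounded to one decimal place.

71.5 dB(A)

Apply inverse-square spreading to bring every level to the receiver, then sum 10^(L/10).
pump: 83.8 − 20·log₁₀(40.2/4.3) = 83.8 − 19.42 = 64.38 dB(A).
air handling unit: 68.6 − 20·log₁₀(52.4/4.3) = 68.6 − 21.72 = 46.88 dB(A).
milling machine: 87.6 − 20·log₁₀(30.7/4.3) = 87.6 − 17.07 = 70.53 dB(A).
Σ 10^(L/10) = 1.408e+07 → L_total = 10·log₁₀(1.408e+07) = 71.49 dB(A).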